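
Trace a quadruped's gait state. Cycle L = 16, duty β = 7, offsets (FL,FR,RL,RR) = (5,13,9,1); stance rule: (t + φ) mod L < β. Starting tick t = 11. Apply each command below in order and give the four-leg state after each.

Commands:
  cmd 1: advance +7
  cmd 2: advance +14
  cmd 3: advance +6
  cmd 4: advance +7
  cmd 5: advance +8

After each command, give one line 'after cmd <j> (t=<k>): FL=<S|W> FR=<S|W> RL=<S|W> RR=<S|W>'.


start t=11: FL=S FR=W RL=S RR=W
cmd 1: advance +7 → t=18, phase=(7,15,11,3) → FL=W FR=W RL=W RR=S
cmd 2: advance +14 → t=32, phase=(5,13,9,1) → FL=S FR=W RL=W RR=S
cmd 3: advance +6 → t=38, phase=(11,3,15,7) → FL=W FR=S RL=W RR=W
cmd 4: advance +7 → t=45, phase=(2,10,6,14) → FL=S FR=W RL=S RR=W
cmd 5: advance +8 → t=53, phase=(10,2,14,6) → FL=W FR=S RL=W RR=S

after cmd 1 (t=18): FL=W FR=W RL=W RR=S
after cmd 2 (t=32): FL=S FR=W RL=W RR=S
after cmd 3 (t=38): FL=W FR=S RL=W RR=W
after cmd 4 (t=45): FL=S FR=W RL=S RR=W
after cmd 5 (t=53): FL=W FR=S RL=W RR=S


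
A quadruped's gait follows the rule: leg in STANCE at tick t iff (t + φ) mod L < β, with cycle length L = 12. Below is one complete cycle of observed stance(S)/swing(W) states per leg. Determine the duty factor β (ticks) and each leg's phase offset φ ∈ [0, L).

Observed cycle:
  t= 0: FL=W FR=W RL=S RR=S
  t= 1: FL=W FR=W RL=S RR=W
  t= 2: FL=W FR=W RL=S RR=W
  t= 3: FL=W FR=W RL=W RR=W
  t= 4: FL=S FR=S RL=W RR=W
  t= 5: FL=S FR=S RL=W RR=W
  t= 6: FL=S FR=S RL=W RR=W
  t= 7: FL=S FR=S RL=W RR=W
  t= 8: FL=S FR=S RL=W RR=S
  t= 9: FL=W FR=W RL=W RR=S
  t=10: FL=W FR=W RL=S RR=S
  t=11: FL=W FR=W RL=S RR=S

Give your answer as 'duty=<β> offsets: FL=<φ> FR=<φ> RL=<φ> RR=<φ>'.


duty β = stance ticks per leg = 5
FL: stance ticks = 5; W→S at t=4 → φ=8
FR: stance ticks = 5; W→S at t=4 → φ=8
RL: stance ticks = 5; W→S at t=10 → φ=2
RR: stance ticks = 5; W→S at t=8 → φ=4

duty=5 offsets: FL=8 FR=8 RL=2 RR=4


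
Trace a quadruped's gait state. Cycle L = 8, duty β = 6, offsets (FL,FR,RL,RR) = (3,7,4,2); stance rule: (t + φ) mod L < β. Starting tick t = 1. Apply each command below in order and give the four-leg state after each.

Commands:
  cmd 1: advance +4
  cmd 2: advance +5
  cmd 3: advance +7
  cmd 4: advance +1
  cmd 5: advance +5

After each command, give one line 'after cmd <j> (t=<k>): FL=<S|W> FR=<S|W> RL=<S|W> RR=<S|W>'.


start t=1: FL=S FR=S RL=S RR=S
cmd 1: advance +4 → t=5, phase=(0,4,1,7) → FL=S FR=S RL=S RR=W
cmd 2: advance +5 → t=10, phase=(5,1,6,4) → FL=S FR=S RL=W RR=S
cmd 3: advance +7 → t=17, phase=(4,0,5,3) → FL=S FR=S RL=S RR=S
cmd 4: advance +1 → t=18, phase=(5,1,6,4) → FL=S FR=S RL=W RR=S
cmd 5: advance +5 → t=23, phase=(2,6,3,1) → FL=S FR=W RL=S RR=S

after cmd 1 (t=5): FL=S FR=S RL=S RR=W
after cmd 2 (t=10): FL=S FR=S RL=W RR=S
after cmd 3 (t=17): FL=S FR=S RL=S RR=S
after cmd 4 (t=18): FL=S FR=S RL=W RR=S
after cmd 5 (t=23): FL=S FR=W RL=S RR=S


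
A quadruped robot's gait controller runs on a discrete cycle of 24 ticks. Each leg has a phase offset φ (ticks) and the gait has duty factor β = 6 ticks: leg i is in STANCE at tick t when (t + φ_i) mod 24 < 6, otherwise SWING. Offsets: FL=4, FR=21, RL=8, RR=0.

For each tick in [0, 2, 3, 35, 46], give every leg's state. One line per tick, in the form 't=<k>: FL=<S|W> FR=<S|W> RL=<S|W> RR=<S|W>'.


t=0: FL=S FR=W RL=W RR=S
t=2: FL=W FR=W RL=W RR=S
t=3: FL=W FR=S RL=W RR=S
t=35: FL=W FR=W RL=W RR=W
t=46: FL=S FR=W RL=W RR=W

t=0: phase=(4,21,8,0) vs β=6 → FL=S FR=W RL=W RR=S
t=2: phase=(6,23,10,2) vs β=6 → FL=W FR=W RL=W RR=S
t=3: phase=(7,0,11,3) vs β=6 → FL=W FR=S RL=W RR=S
t=35: phase=(15,8,19,11) vs β=6 → FL=W FR=W RL=W RR=W
t=46: phase=(2,19,6,22) vs β=6 → FL=S FR=W RL=W RR=W


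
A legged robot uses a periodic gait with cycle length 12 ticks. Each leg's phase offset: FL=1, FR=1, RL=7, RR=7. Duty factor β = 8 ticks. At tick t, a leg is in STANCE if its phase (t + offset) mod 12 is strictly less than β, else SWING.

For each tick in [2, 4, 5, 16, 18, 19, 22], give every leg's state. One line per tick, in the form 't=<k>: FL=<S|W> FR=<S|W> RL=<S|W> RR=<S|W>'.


t=2: phase=(3,3,9,9) vs β=8 → FL=S FR=S RL=W RR=W
t=4: phase=(5,5,11,11) vs β=8 → FL=S FR=S RL=W RR=W
t=5: phase=(6,6,0,0) vs β=8 → FL=S FR=S RL=S RR=S
t=16: phase=(5,5,11,11) vs β=8 → FL=S FR=S RL=W RR=W
t=18: phase=(7,7,1,1) vs β=8 → FL=S FR=S RL=S RR=S
t=19: phase=(8,8,2,2) vs β=8 → FL=W FR=W RL=S RR=S
t=22: phase=(11,11,5,5) vs β=8 → FL=W FR=W RL=S RR=S

t=2: FL=S FR=S RL=W RR=W
t=4: FL=S FR=S RL=W RR=W
t=5: FL=S FR=S RL=S RR=S
t=16: FL=S FR=S RL=W RR=W
t=18: FL=S FR=S RL=S RR=S
t=19: FL=W FR=W RL=S RR=S
t=22: FL=W FR=W RL=S RR=S


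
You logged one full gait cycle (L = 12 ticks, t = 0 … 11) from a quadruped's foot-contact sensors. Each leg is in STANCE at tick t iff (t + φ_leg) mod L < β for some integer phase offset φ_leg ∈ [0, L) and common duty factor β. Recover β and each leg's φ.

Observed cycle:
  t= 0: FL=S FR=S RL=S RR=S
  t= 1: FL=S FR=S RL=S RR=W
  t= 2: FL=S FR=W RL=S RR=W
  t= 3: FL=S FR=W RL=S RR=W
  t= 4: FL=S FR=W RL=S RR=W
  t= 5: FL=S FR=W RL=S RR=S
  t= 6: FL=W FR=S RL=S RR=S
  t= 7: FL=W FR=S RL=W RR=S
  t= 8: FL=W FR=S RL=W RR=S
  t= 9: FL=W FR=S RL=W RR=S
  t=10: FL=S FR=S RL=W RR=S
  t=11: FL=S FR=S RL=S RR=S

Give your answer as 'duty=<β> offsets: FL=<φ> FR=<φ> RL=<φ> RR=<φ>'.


duty=8 offsets: FL=2 FR=6 RL=1 RR=7

duty β = stance ticks per leg = 8
FL: stance ticks = 8; W→S at t=10 → φ=2
FR: stance ticks = 8; W→S at t=6 → φ=6
RL: stance ticks = 8; W→S at t=11 → φ=1
RR: stance ticks = 8; W→S at t=5 → φ=7


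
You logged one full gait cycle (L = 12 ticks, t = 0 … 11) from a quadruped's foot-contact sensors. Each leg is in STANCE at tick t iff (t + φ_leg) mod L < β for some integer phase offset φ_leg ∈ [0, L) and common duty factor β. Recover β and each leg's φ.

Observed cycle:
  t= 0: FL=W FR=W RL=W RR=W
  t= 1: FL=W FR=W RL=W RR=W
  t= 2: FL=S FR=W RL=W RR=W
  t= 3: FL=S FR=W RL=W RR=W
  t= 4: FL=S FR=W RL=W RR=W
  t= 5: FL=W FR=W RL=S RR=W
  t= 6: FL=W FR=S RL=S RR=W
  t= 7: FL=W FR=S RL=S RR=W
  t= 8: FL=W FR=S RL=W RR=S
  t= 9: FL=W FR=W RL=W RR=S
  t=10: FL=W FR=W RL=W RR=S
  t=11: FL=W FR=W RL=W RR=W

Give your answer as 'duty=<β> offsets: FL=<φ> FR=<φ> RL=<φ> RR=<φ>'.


duty β = stance ticks per leg = 3
FL: stance ticks = 3; W→S at t=2 → φ=10
FR: stance ticks = 3; W→S at t=6 → φ=6
RL: stance ticks = 3; W→S at t=5 → φ=7
RR: stance ticks = 3; W→S at t=8 → φ=4

duty=3 offsets: FL=10 FR=6 RL=7 RR=4


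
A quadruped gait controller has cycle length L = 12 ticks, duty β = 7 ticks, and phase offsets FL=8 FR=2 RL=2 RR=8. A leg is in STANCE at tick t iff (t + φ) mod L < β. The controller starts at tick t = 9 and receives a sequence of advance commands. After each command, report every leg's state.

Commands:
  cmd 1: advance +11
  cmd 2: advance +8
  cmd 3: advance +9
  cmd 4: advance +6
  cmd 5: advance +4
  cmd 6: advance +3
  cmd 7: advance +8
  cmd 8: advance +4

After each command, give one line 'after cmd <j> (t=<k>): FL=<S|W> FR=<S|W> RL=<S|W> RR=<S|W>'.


after cmd 1 (t=20): FL=S FR=W RL=W RR=S
after cmd 2 (t=28): FL=S FR=S RL=S RR=S
after cmd 3 (t=37): FL=W FR=S RL=S RR=W
after cmd 4 (t=43): FL=S FR=W RL=W RR=S
after cmd 5 (t=47): FL=W FR=S RL=S RR=W
after cmd 6 (t=50): FL=W FR=S RL=S RR=W
after cmd 7 (t=58): FL=S FR=S RL=S RR=S
after cmd 8 (t=62): FL=W FR=S RL=S RR=W

start t=9: FL=S FR=W RL=W RR=S
cmd 1: advance +11 → t=20, phase=(4,10,10,4) → FL=S FR=W RL=W RR=S
cmd 2: advance +8 → t=28, phase=(0,6,6,0) → FL=S FR=S RL=S RR=S
cmd 3: advance +9 → t=37, phase=(9,3,3,9) → FL=W FR=S RL=S RR=W
cmd 4: advance +6 → t=43, phase=(3,9,9,3) → FL=S FR=W RL=W RR=S
cmd 5: advance +4 → t=47, phase=(7,1,1,7) → FL=W FR=S RL=S RR=W
cmd 6: advance +3 → t=50, phase=(10,4,4,10) → FL=W FR=S RL=S RR=W
cmd 7: advance +8 → t=58, phase=(6,0,0,6) → FL=S FR=S RL=S RR=S
cmd 8: advance +4 → t=62, phase=(10,4,4,10) → FL=W FR=S RL=S RR=W


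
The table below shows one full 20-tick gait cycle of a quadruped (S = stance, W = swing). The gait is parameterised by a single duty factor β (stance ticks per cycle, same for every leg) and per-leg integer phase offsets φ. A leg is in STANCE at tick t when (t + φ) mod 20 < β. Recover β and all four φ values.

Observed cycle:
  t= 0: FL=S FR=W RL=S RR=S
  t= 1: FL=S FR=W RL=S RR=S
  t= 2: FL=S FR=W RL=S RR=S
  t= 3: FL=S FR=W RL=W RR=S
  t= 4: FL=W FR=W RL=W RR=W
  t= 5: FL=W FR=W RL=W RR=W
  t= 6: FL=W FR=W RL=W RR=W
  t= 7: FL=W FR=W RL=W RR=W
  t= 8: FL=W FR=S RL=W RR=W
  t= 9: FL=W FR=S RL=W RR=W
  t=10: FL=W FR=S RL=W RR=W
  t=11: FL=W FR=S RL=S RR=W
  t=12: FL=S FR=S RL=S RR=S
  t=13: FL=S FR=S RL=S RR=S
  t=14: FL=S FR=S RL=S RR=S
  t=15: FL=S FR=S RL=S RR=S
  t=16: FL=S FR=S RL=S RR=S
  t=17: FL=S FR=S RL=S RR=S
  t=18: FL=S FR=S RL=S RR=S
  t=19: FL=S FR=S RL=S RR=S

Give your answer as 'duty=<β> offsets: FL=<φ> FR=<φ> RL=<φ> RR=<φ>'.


duty=12 offsets: FL=8 FR=12 RL=9 RR=8

duty β = stance ticks per leg = 12
FL: stance ticks = 12; W→S at t=12 → φ=8
FR: stance ticks = 12; W→S at t=8 → φ=12
RL: stance ticks = 12; W→S at t=11 → φ=9
RR: stance ticks = 12; W→S at t=12 → φ=8


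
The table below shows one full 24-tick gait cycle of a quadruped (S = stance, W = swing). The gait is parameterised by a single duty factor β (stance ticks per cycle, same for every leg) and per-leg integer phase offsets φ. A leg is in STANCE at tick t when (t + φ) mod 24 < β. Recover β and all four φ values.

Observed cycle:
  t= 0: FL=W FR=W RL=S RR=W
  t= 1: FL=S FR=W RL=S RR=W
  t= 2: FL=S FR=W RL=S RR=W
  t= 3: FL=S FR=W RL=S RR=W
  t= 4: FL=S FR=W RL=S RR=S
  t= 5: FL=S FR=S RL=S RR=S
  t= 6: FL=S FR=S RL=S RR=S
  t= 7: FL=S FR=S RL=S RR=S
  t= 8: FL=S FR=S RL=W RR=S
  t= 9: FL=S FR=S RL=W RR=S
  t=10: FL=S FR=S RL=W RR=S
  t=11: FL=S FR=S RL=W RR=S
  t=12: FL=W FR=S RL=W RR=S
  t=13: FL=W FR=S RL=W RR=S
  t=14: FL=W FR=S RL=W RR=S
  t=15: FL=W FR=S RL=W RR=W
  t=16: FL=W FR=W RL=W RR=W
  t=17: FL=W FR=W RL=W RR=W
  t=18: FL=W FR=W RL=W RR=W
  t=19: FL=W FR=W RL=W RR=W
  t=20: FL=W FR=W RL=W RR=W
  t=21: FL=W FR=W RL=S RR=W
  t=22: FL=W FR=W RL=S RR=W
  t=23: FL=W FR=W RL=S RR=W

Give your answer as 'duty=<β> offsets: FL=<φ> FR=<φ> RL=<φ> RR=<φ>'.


duty=11 offsets: FL=23 FR=19 RL=3 RR=20

duty β = stance ticks per leg = 11
FL: stance ticks = 11; W→S at t=1 → φ=23
FR: stance ticks = 11; W→S at t=5 → φ=19
RL: stance ticks = 11; W→S at t=21 → φ=3
RR: stance ticks = 11; W→S at t=4 → φ=20


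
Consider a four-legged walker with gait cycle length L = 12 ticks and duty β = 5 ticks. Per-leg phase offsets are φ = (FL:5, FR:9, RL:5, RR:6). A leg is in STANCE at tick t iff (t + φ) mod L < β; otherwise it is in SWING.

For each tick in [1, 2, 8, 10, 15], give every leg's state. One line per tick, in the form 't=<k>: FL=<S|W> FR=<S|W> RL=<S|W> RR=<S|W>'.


t=1: FL=W FR=W RL=W RR=W
t=2: FL=W FR=W RL=W RR=W
t=8: FL=S FR=W RL=S RR=S
t=10: FL=S FR=W RL=S RR=S
t=15: FL=W FR=S RL=W RR=W

t=1: phase=(6,10,6,7) vs β=5 → FL=W FR=W RL=W RR=W
t=2: phase=(7,11,7,8) vs β=5 → FL=W FR=W RL=W RR=W
t=8: phase=(1,5,1,2) vs β=5 → FL=S FR=W RL=S RR=S
t=10: phase=(3,7,3,4) vs β=5 → FL=S FR=W RL=S RR=S
t=15: phase=(8,0,8,9) vs β=5 → FL=W FR=S RL=W RR=W


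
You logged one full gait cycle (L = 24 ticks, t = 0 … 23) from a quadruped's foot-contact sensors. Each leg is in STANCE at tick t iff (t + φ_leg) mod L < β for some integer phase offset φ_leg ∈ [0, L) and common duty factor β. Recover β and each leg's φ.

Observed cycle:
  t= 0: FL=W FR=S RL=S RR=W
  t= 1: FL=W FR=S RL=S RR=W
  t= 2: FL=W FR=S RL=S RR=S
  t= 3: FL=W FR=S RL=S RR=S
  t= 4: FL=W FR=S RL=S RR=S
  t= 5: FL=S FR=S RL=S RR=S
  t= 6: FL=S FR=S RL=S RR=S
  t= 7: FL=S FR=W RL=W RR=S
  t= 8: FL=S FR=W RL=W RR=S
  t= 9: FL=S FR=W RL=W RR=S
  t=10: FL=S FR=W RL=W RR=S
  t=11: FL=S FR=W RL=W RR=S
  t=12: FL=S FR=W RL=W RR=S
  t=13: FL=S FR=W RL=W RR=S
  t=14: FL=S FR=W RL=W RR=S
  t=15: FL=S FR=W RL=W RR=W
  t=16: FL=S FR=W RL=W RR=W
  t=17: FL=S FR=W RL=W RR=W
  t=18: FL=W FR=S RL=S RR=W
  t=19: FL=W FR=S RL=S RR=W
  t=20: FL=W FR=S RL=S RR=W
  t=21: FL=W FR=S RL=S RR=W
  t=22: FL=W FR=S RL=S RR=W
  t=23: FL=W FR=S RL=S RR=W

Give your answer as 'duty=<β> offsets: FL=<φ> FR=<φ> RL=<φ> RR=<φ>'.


duty β = stance ticks per leg = 13
FL: stance ticks = 13; W→S at t=5 → φ=19
FR: stance ticks = 13; W→S at t=18 → φ=6
RL: stance ticks = 13; W→S at t=18 → φ=6
RR: stance ticks = 13; W→S at t=2 → φ=22

duty=13 offsets: FL=19 FR=6 RL=6 RR=22


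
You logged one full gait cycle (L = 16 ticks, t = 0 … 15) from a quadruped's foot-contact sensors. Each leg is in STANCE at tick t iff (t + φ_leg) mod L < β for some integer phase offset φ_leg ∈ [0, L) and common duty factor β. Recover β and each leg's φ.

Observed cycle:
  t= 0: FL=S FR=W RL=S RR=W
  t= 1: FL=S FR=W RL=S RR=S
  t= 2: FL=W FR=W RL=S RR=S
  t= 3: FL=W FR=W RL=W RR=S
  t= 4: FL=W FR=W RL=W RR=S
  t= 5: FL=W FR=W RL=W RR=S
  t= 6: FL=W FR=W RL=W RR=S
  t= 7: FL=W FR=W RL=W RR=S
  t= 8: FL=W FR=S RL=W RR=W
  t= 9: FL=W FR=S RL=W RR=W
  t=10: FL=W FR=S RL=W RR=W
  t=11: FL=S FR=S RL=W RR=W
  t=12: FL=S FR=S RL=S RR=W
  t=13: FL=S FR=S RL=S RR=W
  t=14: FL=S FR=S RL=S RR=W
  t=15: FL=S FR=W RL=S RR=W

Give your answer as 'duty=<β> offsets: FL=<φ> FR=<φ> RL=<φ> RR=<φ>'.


duty β = stance ticks per leg = 7
FL: stance ticks = 7; W→S at t=11 → φ=5
FR: stance ticks = 7; W→S at t=8 → φ=8
RL: stance ticks = 7; W→S at t=12 → φ=4
RR: stance ticks = 7; W→S at t=1 → φ=15

duty=7 offsets: FL=5 FR=8 RL=4 RR=15


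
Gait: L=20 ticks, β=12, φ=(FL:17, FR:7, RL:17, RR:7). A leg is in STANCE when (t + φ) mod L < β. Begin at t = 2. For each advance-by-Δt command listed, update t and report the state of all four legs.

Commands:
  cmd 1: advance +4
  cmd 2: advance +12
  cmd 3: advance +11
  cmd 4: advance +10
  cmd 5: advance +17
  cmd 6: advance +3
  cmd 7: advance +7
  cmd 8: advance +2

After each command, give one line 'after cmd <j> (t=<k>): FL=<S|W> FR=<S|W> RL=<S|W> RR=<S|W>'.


start t=2: FL=W FR=S RL=W RR=S
cmd 1: advance +4 → t=6, phase=(3,13,3,13) → FL=S FR=W RL=S RR=W
cmd 2: advance +12 → t=18, phase=(15,5,15,5) → FL=W FR=S RL=W RR=S
cmd 3: advance +11 → t=29, phase=(6,16,6,16) → FL=S FR=W RL=S RR=W
cmd 4: advance +10 → t=39, phase=(16,6,16,6) → FL=W FR=S RL=W RR=S
cmd 5: advance +17 → t=56, phase=(13,3,13,3) → FL=W FR=S RL=W RR=S
cmd 6: advance +3 → t=59, phase=(16,6,16,6) → FL=W FR=S RL=W RR=S
cmd 7: advance +7 → t=66, phase=(3,13,3,13) → FL=S FR=W RL=S RR=W
cmd 8: advance +2 → t=68, phase=(5,15,5,15) → FL=S FR=W RL=S RR=W

after cmd 1 (t=6): FL=S FR=W RL=S RR=W
after cmd 2 (t=18): FL=W FR=S RL=W RR=S
after cmd 3 (t=29): FL=S FR=W RL=S RR=W
after cmd 4 (t=39): FL=W FR=S RL=W RR=S
after cmd 5 (t=56): FL=W FR=S RL=W RR=S
after cmd 6 (t=59): FL=W FR=S RL=W RR=S
after cmd 7 (t=66): FL=S FR=W RL=S RR=W
after cmd 8 (t=68): FL=S FR=W RL=S RR=W


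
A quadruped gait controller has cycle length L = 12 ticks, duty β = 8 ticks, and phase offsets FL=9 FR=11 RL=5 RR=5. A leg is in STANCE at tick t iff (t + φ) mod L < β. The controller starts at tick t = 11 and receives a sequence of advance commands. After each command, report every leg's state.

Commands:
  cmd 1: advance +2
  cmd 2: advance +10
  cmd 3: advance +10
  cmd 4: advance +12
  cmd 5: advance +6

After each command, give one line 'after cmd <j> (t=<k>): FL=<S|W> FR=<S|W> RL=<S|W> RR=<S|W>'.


start t=11: FL=W FR=W RL=S RR=S
cmd 1: advance +2 → t=13, phase=(10,0,6,6) → FL=W FR=S RL=S RR=S
cmd 2: advance +10 → t=23, phase=(8,10,4,4) → FL=W FR=W RL=S RR=S
cmd 3: advance +10 → t=33, phase=(6,8,2,2) → FL=S FR=W RL=S RR=S
cmd 4: advance +12 → t=45, phase=(6,8,2,2) → FL=S FR=W RL=S RR=S
cmd 5: advance +6 → t=51, phase=(0,2,8,8) → FL=S FR=S RL=W RR=W

after cmd 1 (t=13): FL=W FR=S RL=S RR=S
after cmd 2 (t=23): FL=W FR=W RL=S RR=S
after cmd 3 (t=33): FL=S FR=W RL=S RR=S
after cmd 4 (t=45): FL=S FR=W RL=S RR=S
after cmd 5 (t=51): FL=S FR=S RL=W RR=W


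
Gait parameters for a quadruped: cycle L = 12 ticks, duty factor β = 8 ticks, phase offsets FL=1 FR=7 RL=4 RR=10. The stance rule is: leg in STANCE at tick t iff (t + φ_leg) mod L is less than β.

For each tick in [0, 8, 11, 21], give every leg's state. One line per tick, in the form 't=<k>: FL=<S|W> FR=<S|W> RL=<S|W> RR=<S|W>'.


t=0: phase=(1,7,4,10) vs β=8 → FL=S FR=S RL=S RR=W
t=8: phase=(9,3,0,6) vs β=8 → FL=W FR=S RL=S RR=S
t=11: phase=(0,6,3,9) vs β=8 → FL=S FR=S RL=S RR=W
t=21: phase=(10,4,1,7) vs β=8 → FL=W FR=S RL=S RR=S

t=0: FL=S FR=S RL=S RR=W
t=8: FL=W FR=S RL=S RR=S
t=11: FL=S FR=S RL=S RR=W
t=21: FL=W FR=S RL=S RR=S


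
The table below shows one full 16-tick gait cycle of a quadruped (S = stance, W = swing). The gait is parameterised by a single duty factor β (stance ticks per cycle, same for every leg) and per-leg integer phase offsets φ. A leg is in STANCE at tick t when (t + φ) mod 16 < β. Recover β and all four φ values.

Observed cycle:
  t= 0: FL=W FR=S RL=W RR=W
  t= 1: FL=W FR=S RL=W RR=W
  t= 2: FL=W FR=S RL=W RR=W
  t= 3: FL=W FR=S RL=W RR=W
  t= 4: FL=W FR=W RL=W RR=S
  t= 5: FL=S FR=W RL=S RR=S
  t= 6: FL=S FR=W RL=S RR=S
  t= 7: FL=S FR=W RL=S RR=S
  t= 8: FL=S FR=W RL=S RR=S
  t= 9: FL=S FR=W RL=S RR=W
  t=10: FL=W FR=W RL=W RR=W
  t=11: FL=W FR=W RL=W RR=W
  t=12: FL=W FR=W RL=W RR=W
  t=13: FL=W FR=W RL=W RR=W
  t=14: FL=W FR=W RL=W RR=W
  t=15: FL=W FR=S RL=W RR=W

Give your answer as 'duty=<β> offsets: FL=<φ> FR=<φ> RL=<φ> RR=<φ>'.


duty β = stance ticks per leg = 5
FL: stance ticks = 5; W→S at t=5 → φ=11
FR: stance ticks = 5; W→S at t=15 → φ=1
RL: stance ticks = 5; W→S at t=5 → φ=11
RR: stance ticks = 5; W→S at t=4 → φ=12

duty=5 offsets: FL=11 FR=1 RL=11 RR=12


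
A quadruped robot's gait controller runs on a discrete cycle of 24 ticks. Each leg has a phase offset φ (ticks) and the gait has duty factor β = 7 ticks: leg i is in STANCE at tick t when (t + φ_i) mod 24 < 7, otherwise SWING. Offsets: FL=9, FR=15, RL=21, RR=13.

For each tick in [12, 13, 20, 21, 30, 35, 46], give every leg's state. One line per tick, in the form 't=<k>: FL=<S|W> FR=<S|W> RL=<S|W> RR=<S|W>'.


t=12: phase=(21,3,9,1) vs β=7 → FL=W FR=S RL=W RR=S
t=13: phase=(22,4,10,2) vs β=7 → FL=W FR=S RL=W RR=S
t=20: phase=(5,11,17,9) vs β=7 → FL=S FR=W RL=W RR=W
t=21: phase=(6,12,18,10) vs β=7 → FL=S FR=W RL=W RR=W
t=30: phase=(15,21,3,19) vs β=7 → FL=W FR=W RL=S RR=W
t=35: phase=(20,2,8,0) vs β=7 → FL=W FR=S RL=W RR=S
t=46: phase=(7,13,19,11) vs β=7 → FL=W FR=W RL=W RR=W

t=12: FL=W FR=S RL=W RR=S
t=13: FL=W FR=S RL=W RR=S
t=20: FL=S FR=W RL=W RR=W
t=21: FL=S FR=W RL=W RR=W
t=30: FL=W FR=W RL=S RR=W
t=35: FL=W FR=S RL=W RR=S
t=46: FL=W FR=W RL=W RR=W


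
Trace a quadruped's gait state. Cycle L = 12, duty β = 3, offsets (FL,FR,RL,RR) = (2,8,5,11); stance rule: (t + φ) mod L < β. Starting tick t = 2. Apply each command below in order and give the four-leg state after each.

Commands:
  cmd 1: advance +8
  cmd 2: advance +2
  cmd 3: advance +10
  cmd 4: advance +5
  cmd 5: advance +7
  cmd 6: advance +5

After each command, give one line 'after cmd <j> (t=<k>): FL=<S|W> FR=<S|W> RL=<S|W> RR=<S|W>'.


after cmd 1 (t=10): FL=S FR=W RL=W RR=W
after cmd 2 (t=12): FL=S FR=W RL=W RR=W
after cmd 3 (t=22): FL=S FR=W RL=W RR=W
after cmd 4 (t=27): FL=W FR=W RL=W RR=S
after cmd 5 (t=34): FL=S FR=W RL=W RR=W
after cmd 6 (t=39): FL=W FR=W RL=W RR=S

start t=2: FL=W FR=W RL=W RR=S
cmd 1: advance +8 → t=10, phase=(0,6,3,9) → FL=S FR=W RL=W RR=W
cmd 2: advance +2 → t=12, phase=(2,8,5,11) → FL=S FR=W RL=W RR=W
cmd 3: advance +10 → t=22, phase=(0,6,3,9) → FL=S FR=W RL=W RR=W
cmd 4: advance +5 → t=27, phase=(5,11,8,2) → FL=W FR=W RL=W RR=S
cmd 5: advance +7 → t=34, phase=(0,6,3,9) → FL=S FR=W RL=W RR=W
cmd 6: advance +5 → t=39, phase=(5,11,8,2) → FL=W FR=W RL=W RR=S


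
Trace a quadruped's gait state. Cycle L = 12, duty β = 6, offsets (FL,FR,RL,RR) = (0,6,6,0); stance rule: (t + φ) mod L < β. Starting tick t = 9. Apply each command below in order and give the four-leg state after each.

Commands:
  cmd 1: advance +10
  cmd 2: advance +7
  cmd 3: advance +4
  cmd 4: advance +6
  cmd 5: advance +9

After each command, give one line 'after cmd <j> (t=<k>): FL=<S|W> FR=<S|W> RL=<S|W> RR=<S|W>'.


after cmd 1 (t=19): FL=W FR=S RL=S RR=W
after cmd 2 (t=26): FL=S FR=W RL=W RR=S
after cmd 3 (t=30): FL=W FR=S RL=S RR=W
after cmd 4 (t=36): FL=S FR=W RL=W RR=S
after cmd 5 (t=45): FL=W FR=S RL=S RR=W

start t=9: FL=W FR=S RL=S RR=W
cmd 1: advance +10 → t=19, phase=(7,1,1,7) → FL=W FR=S RL=S RR=W
cmd 2: advance +7 → t=26, phase=(2,8,8,2) → FL=S FR=W RL=W RR=S
cmd 3: advance +4 → t=30, phase=(6,0,0,6) → FL=W FR=S RL=S RR=W
cmd 4: advance +6 → t=36, phase=(0,6,6,0) → FL=S FR=W RL=W RR=S
cmd 5: advance +9 → t=45, phase=(9,3,3,9) → FL=W FR=S RL=S RR=W


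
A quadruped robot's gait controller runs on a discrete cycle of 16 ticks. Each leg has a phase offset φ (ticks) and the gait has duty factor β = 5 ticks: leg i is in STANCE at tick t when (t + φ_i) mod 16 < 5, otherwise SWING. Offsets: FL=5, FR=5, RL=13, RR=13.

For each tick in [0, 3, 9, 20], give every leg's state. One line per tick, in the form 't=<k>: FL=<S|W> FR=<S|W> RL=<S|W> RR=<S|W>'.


t=0: FL=W FR=W RL=W RR=W
t=3: FL=W FR=W RL=S RR=S
t=9: FL=W FR=W RL=W RR=W
t=20: FL=W FR=W RL=S RR=S

t=0: phase=(5,5,13,13) vs β=5 → FL=W FR=W RL=W RR=W
t=3: phase=(8,8,0,0) vs β=5 → FL=W FR=W RL=S RR=S
t=9: phase=(14,14,6,6) vs β=5 → FL=W FR=W RL=W RR=W
t=20: phase=(9,9,1,1) vs β=5 → FL=W FR=W RL=S RR=S


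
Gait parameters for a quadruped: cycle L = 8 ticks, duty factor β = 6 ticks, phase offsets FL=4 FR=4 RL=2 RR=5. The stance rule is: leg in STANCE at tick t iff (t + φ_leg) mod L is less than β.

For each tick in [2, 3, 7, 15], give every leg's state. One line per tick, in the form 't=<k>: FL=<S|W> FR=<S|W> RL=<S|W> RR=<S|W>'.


t=2: phase=(6,6,4,7) vs β=6 → FL=W FR=W RL=S RR=W
t=3: phase=(7,7,5,0) vs β=6 → FL=W FR=W RL=S RR=S
t=7: phase=(3,3,1,4) vs β=6 → FL=S FR=S RL=S RR=S
t=15: phase=(3,3,1,4) vs β=6 → FL=S FR=S RL=S RR=S

t=2: FL=W FR=W RL=S RR=W
t=3: FL=W FR=W RL=S RR=S
t=7: FL=S FR=S RL=S RR=S
t=15: FL=S FR=S RL=S RR=S


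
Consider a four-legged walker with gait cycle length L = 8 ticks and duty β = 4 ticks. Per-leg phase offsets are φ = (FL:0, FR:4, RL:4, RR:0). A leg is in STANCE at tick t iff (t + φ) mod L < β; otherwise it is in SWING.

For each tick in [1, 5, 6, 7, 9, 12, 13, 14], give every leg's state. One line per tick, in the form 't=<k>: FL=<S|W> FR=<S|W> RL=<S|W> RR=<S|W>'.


t=1: phase=(1,5,5,1) vs β=4 → FL=S FR=W RL=W RR=S
t=5: phase=(5,1,1,5) vs β=4 → FL=W FR=S RL=S RR=W
t=6: phase=(6,2,2,6) vs β=4 → FL=W FR=S RL=S RR=W
t=7: phase=(7,3,3,7) vs β=4 → FL=W FR=S RL=S RR=W
t=9: phase=(1,5,5,1) vs β=4 → FL=S FR=W RL=W RR=S
t=12: phase=(4,0,0,4) vs β=4 → FL=W FR=S RL=S RR=W
t=13: phase=(5,1,1,5) vs β=4 → FL=W FR=S RL=S RR=W
t=14: phase=(6,2,2,6) vs β=4 → FL=W FR=S RL=S RR=W

t=1: FL=S FR=W RL=W RR=S
t=5: FL=W FR=S RL=S RR=W
t=6: FL=W FR=S RL=S RR=W
t=7: FL=W FR=S RL=S RR=W
t=9: FL=S FR=W RL=W RR=S
t=12: FL=W FR=S RL=S RR=W
t=13: FL=W FR=S RL=S RR=W
t=14: FL=W FR=S RL=S RR=W


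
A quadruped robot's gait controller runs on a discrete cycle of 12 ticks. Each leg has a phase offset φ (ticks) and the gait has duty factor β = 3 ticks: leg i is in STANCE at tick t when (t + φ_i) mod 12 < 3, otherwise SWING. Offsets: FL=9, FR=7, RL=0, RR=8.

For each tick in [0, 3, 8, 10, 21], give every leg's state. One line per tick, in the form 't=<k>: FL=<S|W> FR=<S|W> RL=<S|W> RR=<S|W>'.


t=0: FL=W FR=W RL=S RR=W
t=3: FL=S FR=W RL=W RR=W
t=8: FL=W FR=W RL=W RR=W
t=10: FL=W FR=W RL=W RR=W
t=21: FL=W FR=W RL=W RR=W

t=0: phase=(9,7,0,8) vs β=3 → FL=W FR=W RL=S RR=W
t=3: phase=(0,10,3,11) vs β=3 → FL=S FR=W RL=W RR=W
t=8: phase=(5,3,8,4) vs β=3 → FL=W FR=W RL=W RR=W
t=10: phase=(7,5,10,6) vs β=3 → FL=W FR=W RL=W RR=W
t=21: phase=(6,4,9,5) vs β=3 → FL=W FR=W RL=W RR=W


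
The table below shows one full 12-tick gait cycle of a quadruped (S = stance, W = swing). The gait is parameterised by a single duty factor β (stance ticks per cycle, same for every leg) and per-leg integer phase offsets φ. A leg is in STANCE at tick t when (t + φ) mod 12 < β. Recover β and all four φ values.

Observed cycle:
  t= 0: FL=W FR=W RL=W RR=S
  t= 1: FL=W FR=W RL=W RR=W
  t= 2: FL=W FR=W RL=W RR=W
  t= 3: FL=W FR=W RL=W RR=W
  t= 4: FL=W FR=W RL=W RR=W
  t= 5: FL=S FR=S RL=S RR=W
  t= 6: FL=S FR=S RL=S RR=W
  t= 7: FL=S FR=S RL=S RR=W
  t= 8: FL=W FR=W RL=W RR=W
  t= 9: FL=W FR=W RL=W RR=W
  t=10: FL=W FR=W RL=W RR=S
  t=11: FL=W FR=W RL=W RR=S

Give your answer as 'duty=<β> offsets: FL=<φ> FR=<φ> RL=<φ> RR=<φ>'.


duty β = stance ticks per leg = 3
FL: stance ticks = 3; W→S at t=5 → φ=7
FR: stance ticks = 3; W→S at t=5 → φ=7
RL: stance ticks = 3; W→S at t=5 → φ=7
RR: stance ticks = 3; W→S at t=10 → φ=2

duty=3 offsets: FL=7 FR=7 RL=7 RR=2


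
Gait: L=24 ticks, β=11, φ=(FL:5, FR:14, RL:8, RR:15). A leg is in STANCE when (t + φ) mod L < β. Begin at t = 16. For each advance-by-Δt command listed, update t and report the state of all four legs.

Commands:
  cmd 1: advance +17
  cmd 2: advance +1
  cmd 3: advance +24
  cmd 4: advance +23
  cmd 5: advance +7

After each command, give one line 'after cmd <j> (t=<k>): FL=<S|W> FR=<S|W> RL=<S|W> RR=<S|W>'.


after cmd 1 (t=33): FL=W FR=W RL=W RR=S
after cmd 2 (t=34): FL=W FR=S RL=W RR=S
after cmd 3 (t=58): FL=W FR=S RL=W RR=S
after cmd 4 (t=81): FL=W FR=W RL=W RR=S
after cmd 5 (t=88): FL=W FR=S RL=S RR=S

start t=16: FL=W FR=S RL=S RR=S
cmd 1: advance +17 → t=33, phase=(14,23,17,0) → FL=W FR=W RL=W RR=S
cmd 2: advance +1 → t=34, phase=(15,0,18,1) → FL=W FR=S RL=W RR=S
cmd 3: advance +24 → t=58, phase=(15,0,18,1) → FL=W FR=S RL=W RR=S
cmd 4: advance +23 → t=81, phase=(14,23,17,0) → FL=W FR=W RL=W RR=S
cmd 5: advance +7 → t=88, phase=(21,6,0,7) → FL=W FR=S RL=S RR=S


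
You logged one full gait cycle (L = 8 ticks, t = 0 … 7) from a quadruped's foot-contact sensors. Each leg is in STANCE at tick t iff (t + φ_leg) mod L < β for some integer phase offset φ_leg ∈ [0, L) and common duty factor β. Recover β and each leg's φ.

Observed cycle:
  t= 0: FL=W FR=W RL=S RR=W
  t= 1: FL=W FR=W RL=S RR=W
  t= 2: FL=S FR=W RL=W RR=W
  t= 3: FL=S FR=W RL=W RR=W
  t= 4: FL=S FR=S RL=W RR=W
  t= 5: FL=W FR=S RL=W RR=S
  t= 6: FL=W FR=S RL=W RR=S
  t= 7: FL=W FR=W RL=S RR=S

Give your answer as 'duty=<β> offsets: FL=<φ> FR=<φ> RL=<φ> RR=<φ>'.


duty β = stance ticks per leg = 3
FL: stance ticks = 3; W→S at t=2 → φ=6
FR: stance ticks = 3; W→S at t=4 → φ=4
RL: stance ticks = 3; W→S at t=7 → φ=1
RR: stance ticks = 3; W→S at t=5 → φ=3

duty=3 offsets: FL=6 FR=4 RL=1 RR=3


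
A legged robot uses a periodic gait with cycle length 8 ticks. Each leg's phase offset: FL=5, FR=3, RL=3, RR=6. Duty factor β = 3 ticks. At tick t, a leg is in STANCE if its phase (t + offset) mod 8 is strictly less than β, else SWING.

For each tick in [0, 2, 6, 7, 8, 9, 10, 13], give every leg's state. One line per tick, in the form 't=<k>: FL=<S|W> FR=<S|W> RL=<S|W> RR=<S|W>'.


t=0: FL=W FR=W RL=W RR=W
t=2: FL=W FR=W RL=W RR=S
t=6: FL=W FR=S RL=S RR=W
t=7: FL=W FR=S RL=S RR=W
t=8: FL=W FR=W RL=W RR=W
t=9: FL=W FR=W RL=W RR=W
t=10: FL=W FR=W RL=W RR=S
t=13: FL=S FR=S RL=S RR=W

t=0: phase=(5,3,3,6) vs β=3 → FL=W FR=W RL=W RR=W
t=2: phase=(7,5,5,0) vs β=3 → FL=W FR=W RL=W RR=S
t=6: phase=(3,1,1,4) vs β=3 → FL=W FR=S RL=S RR=W
t=7: phase=(4,2,2,5) vs β=3 → FL=W FR=S RL=S RR=W
t=8: phase=(5,3,3,6) vs β=3 → FL=W FR=W RL=W RR=W
t=9: phase=(6,4,4,7) vs β=3 → FL=W FR=W RL=W RR=W
t=10: phase=(7,5,5,0) vs β=3 → FL=W FR=W RL=W RR=S
t=13: phase=(2,0,0,3) vs β=3 → FL=S FR=S RL=S RR=W


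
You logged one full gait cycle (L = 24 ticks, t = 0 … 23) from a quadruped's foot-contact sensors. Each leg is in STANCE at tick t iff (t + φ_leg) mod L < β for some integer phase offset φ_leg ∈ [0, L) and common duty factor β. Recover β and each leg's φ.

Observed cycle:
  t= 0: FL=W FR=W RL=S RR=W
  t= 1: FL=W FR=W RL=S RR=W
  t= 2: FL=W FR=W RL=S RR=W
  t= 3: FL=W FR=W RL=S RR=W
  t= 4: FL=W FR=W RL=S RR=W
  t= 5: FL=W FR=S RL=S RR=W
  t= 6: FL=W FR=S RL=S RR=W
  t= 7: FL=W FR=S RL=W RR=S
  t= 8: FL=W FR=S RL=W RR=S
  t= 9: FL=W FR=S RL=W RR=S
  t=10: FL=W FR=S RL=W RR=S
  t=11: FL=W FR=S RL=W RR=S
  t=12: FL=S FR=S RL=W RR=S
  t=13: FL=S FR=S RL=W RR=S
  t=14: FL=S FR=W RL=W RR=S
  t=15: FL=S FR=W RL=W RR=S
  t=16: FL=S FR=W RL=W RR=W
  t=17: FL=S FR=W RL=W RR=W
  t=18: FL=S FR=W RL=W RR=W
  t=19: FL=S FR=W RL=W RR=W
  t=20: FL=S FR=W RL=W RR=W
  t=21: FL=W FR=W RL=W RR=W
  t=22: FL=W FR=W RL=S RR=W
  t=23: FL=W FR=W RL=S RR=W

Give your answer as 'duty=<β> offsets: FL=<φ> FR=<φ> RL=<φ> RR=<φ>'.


duty=9 offsets: FL=12 FR=19 RL=2 RR=17

duty β = stance ticks per leg = 9
FL: stance ticks = 9; W→S at t=12 → φ=12
FR: stance ticks = 9; W→S at t=5 → φ=19
RL: stance ticks = 9; W→S at t=22 → φ=2
RR: stance ticks = 9; W→S at t=7 → φ=17


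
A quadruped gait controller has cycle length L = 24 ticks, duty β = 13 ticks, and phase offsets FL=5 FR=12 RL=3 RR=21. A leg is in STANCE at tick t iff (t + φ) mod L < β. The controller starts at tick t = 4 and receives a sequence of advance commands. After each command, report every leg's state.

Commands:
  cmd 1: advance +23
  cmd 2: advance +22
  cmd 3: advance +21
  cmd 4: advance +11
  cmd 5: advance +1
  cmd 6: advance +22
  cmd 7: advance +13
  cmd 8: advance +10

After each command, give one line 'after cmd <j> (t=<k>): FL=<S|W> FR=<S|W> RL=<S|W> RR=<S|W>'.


after cmd 1 (t=27): FL=S FR=W RL=S RR=S
after cmd 2 (t=49): FL=S FR=W RL=S RR=W
after cmd 3 (t=70): FL=S FR=S RL=S RR=W
after cmd 4 (t=81): FL=W FR=W RL=S RR=S
after cmd 5 (t=82): FL=W FR=W RL=W RR=S
after cmd 6 (t=104): FL=W FR=W RL=S RR=S
after cmd 7 (t=117): FL=S FR=S RL=S RR=W
after cmd 8 (t=127): FL=S FR=W RL=S RR=S

start t=4: FL=S FR=W RL=S RR=S
cmd 1: advance +23 → t=27, phase=(8,15,6,0) → FL=S FR=W RL=S RR=S
cmd 2: advance +22 → t=49, phase=(6,13,4,22) → FL=S FR=W RL=S RR=W
cmd 3: advance +21 → t=70, phase=(3,10,1,19) → FL=S FR=S RL=S RR=W
cmd 4: advance +11 → t=81, phase=(14,21,12,6) → FL=W FR=W RL=S RR=S
cmd 5: advance +1 → t=82, phase=(15,22,13,7) → FL=W FR=W RL=W RR=S
cmd 6: advance +22 → t=104, phase=(13,20,11,5) → FL=W FR=W RL=S RR=S
cmd 7: advance +13 → t=117, phase=(2,9,0,18) → FL=S FR=S RL=S RR=W
cmd 8: advance +10 → t=127, phase=(12,19,10,4) → FL=S FR=W RL=S RR=S


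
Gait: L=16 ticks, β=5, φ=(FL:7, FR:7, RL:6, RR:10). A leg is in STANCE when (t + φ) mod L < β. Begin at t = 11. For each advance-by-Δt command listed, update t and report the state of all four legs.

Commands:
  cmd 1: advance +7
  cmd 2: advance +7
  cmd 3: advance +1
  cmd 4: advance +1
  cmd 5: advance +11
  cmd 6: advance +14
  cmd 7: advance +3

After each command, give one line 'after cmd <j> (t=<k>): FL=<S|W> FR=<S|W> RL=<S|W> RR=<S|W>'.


after cmd 1 (t=18): FL=W FR=W RL=W RR=W
after cmd 2 (t=25): FL=S FR=S RL=W RR=S
after cmd 3 (t=26): FL=S FR=S RL=S RR=S
after cmd 4 (t=27): FL=S FR=S RL=S RR=W
after cmd 5 (t=38): FL=W FR=W RL=W RR=S
after cmd 6 (t=52): FL=W FR=W RL=W RR=W
after cmd 7 (t=55): FL=W FR=W RL=W RR=S

start t=11: FL=S FR=S RL=S RR=W
cmd 1: advance +7 → t=18, phase=(9,9,8,12) → FL=W FR=W RL=W RR=W
cmd 2: advance +7 → t=25, phase=(0,0,15,3) → FL=S FR=S RL=W RR=S
cmd 3: advance +1 → t=26, phase=(1,1,0,4) → FL=S FR=S RL=S RR=S
cmd 4: advance +1 → t=27, phase=(2,2,1,5) → FL=S FR=S RL=S RR=W
cmd 5: advance +11 → t=38, phase=(13,13,12,0) → FL=W FR=W RL=W RR=S
cmd 6: advance +14 → t=52, phase=(11,11,10,14) → FL=W FR=W RL=W RR=W
cmd 7: advance +3 → t=55, phase=(14,14,13,1) → FL=W FR=W RL=W RR=S


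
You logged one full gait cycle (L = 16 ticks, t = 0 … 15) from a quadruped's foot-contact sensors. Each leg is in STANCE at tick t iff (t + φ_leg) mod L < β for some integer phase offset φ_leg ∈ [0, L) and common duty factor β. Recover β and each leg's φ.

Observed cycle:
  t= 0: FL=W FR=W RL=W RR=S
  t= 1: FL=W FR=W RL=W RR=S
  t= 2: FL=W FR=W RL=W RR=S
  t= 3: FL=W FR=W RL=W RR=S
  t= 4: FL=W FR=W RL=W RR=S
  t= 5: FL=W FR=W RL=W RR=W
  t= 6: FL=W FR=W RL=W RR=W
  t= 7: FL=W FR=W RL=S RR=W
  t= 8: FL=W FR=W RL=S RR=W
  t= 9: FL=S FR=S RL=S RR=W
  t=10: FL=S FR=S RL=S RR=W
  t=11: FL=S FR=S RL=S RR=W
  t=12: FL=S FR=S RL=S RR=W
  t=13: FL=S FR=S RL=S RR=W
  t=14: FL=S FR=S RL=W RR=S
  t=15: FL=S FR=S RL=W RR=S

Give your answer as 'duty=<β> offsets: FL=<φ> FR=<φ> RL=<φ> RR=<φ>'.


duty β = stance ticks per leg = 7
FL: stance ticks = 7; W→S at t=9 → φ=7
FR: stance ticks = 7; W→S at t=9 → φ=7
RL: stance ticks = 7; W→S at t=7 → φ=9
RR: stance ticks = 7; W→S at t=14 → φ=2

duty=7 offsets: FL=7 FR=7 RL=9 RR=2


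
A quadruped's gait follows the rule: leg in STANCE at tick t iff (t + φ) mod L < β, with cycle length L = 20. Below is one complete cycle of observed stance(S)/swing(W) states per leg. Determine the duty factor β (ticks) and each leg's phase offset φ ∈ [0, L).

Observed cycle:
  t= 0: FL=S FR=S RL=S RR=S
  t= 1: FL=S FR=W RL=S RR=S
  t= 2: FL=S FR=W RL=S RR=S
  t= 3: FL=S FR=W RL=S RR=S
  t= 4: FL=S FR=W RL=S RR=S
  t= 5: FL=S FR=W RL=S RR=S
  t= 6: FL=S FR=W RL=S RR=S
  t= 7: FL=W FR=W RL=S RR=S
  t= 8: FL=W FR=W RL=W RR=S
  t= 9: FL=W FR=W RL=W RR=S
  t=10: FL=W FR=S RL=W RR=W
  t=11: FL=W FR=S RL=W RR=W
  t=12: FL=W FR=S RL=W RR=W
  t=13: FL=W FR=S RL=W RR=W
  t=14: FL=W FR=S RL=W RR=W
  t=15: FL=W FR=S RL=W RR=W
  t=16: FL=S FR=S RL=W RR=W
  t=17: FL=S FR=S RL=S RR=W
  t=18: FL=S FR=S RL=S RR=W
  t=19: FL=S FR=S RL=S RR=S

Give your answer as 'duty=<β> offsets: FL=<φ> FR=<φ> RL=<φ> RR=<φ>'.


duty β = stance ticks per leg = 11
FL: stance ticks = 11; W→S at t=16 → φ=4
FR: stance ticks = 11; W→S at t=10 → φ=10
RL: stance ticks = 11; W→S at t=17 → φ=3
RR: stance ticks = 11; W→S at t=19 → φ=1

duty=11 offsets: FL=4 FR=10 RL=3 RR=1


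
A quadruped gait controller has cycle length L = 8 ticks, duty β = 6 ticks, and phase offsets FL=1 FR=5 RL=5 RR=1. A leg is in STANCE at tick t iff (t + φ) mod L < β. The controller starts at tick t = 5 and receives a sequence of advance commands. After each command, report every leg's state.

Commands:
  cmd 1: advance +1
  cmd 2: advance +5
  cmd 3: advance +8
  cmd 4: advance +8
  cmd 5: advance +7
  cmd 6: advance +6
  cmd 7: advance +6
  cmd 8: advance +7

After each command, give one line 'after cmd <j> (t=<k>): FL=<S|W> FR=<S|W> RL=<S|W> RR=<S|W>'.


start t=5: FL=W FR=S RL=S RR=W
cmd 1: advance +1 → t=6, phase=(7,3,3,7) → FL=W FR=S RL=S RR=W
cmd 2: advance +5 → t=11, phase=(4,0,0,4) → FL=S FR=S RL=S RR=S
cmd 3: advance +8 → t=19, phase=(4,0,0,4) → FL=S FR=S RL=S RR=S
cmd 4: advance +8 → t=27, phase=(4,0,0,4) → FL=S FR=S RL=S RR=S
cmd 5: advance +7 → t=34, phase=(3,7,7,3) → FL=S FR=W RL=W RR=S
cmd 6: advance +6 → t=40, phase=(1,5,5,1) → FL=S FR=S RL=S RR=S
cmd 7: advance +6 → t=46, phase=(7,3,3,7) → FL=W FR=S RL=S RR=W
cmd 8: advance +7 → t=53, phase=(6,2,2,6) → FL=W FR=S RL=S RR=W

after cmd 1 (t=6): FL=W FR=S RL=S RR=W
after cmd 2 (t=11): FL=S FR=S RL=S RR=S
after cmd 3 (t=19): FL=S FR=S RL=S RR=S
after cmd 4 (t=27): FL=S FR=S RL=S RR=S
after cmd 5 (t=34): FL=S FR=W RL=W RR=S
after cmd 6 (t=40): FL=S FR=S RL=S RR=S
after cmd 7 (t=46): FL=W FR=S RL=S RR=W
after cmd 8 (t=53): FL=W FR=S RL=S RR=W


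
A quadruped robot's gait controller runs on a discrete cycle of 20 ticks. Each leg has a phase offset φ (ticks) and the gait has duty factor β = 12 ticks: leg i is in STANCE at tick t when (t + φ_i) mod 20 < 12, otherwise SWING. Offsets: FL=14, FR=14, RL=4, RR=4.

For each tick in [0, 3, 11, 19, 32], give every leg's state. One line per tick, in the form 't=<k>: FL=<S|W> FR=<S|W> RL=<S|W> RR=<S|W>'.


t=0: phase=(14,14,4,4) vs β=12 → FL=W FR=W RL=S RR=S
t=3: phase=(17,17,7,7) vs β=12 → FL=W FR=W RL=S RR=S
t=11: phase=(5,5,15,15) vs β=12 → FL=S FR=S RL=W RR=W
t=19: phase=(13,13,3,3) vs β=12 → FL=W FR=W RL=S RR=S
t=32: phase=(6,6,16,16) vs β=12 → FL=S FR=S RL=W RR=W

t=0: FL=W FR=W RL=S RR=S
t=3: FL=W FR=W RL=S RR=S
t=11: FL=S FR=S RL=W RR=W
t=19: FL=W FR=W RL=S RR=S
t=32: FL=S FR=S RL=W RR=W


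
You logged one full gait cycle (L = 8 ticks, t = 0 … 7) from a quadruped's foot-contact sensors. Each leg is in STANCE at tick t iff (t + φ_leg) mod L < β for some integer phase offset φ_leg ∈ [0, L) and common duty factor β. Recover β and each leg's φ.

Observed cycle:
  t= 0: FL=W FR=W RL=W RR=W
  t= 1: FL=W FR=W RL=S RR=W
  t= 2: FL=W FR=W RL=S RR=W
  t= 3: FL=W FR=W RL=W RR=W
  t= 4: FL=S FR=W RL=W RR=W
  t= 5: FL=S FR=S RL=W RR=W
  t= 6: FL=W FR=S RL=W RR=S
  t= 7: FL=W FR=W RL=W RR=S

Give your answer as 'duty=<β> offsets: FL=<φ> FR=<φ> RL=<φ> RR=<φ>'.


duty β = stance ticks per leg = 2
FL: stance ticks = 2; W→S at t=4 → φ=4
FR: stance ticks = 2; W→S at t=5 → φ=3
RL: stance ticks = 2; W→S at t=1 → φ=7
RR: stance ticks = 2; W→S at t=6 → φ=2

duty=2 offsets: FL=4 FR=3 RL=7 RR=2


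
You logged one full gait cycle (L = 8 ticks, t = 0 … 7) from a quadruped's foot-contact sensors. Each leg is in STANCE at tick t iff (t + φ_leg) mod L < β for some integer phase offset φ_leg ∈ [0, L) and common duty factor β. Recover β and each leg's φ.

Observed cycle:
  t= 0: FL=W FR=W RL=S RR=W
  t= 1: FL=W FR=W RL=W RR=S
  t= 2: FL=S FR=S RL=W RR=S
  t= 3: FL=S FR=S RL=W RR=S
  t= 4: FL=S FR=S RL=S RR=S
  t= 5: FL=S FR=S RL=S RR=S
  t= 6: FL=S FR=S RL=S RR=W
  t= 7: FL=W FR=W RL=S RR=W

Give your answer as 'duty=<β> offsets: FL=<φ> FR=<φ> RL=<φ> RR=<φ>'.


duty β = stance ticks per leg = 5
FL: stance ticks = 5; W→S at t=2 → φ=6
FR: stance ticks = 5; W→S at t=2 → φ=6
RL: stance ticks = 5; W→S at t=4 → φ=4
RR: stance ticks = 5; W→S at t=1 → φ=7

duty=5 offsets: FL=6 FR=6 RL=4 RR=7


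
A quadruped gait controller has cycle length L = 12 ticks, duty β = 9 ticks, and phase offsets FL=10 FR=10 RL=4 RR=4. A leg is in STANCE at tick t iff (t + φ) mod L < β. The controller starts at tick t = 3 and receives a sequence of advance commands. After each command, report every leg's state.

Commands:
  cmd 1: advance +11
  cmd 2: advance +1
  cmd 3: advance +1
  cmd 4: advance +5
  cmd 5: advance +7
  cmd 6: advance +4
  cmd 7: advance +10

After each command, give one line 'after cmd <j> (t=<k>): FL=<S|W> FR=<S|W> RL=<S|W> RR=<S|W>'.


after cmd 1 (t=14): FL=S FR=S RL=S RR=S
after cmd 2 (t=15): FL=S FR=S RL=S RR=S
after cmd 3 (t=16): FL=S FR=S RL=S RR=S
after cmd 4 (t=21): FL=S FR=S RL=S RR=S
after cmd 5 (t=28): FL=S FR=S RL=S RR=S
after cmd 6 (t=32): FL=S FR=S RL=S RR=S
after cmd 7 (t=42): FL=S FR=S RL=W RR=W

start t=3: FL=S FR=S RL=S RR=S
cmd 1: advance +11 → t=14, phase=(0,0,6,6) → FL=S FR=S RL=S RR=S
cmd 2: advance +1 → t=15, phase=(1,1,7,7) → FL=S FR=S RL=S RR=S
cmd 3: advance +1 → t=16, phase=(2,2,8,8) → FL=S FR=S RL=S RR=S
cmd 4: advance +5 → t=21, phase=(7,7,1,1) → FL=S FR=S RL=S RR=S
cmd 5: advance +7 → t=28, phase=(2,2,8,8) → FL=S FR=S RL=S RR=S
cmd 6: advance +4 → t=32, phase=(6,6,0,0) → FL=S FR=S RL=S RR=S
cmd 7: advance +10 → t=42, phase=(4,4,10,10) → FL=S FR=S RL=W RR=W


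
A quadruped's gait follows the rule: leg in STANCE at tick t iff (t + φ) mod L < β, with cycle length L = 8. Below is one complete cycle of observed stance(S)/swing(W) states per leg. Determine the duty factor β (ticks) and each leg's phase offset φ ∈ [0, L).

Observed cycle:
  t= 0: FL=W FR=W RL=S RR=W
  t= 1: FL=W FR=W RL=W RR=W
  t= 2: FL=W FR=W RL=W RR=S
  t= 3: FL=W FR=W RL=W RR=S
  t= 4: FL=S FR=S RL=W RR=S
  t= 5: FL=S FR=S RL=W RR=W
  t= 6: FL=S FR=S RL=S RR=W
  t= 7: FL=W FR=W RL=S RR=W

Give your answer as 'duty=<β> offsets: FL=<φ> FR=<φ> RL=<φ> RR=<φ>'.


duty β = stance ticks per leg = 3
FL: stance ticks = 3; W→S at t=4 → φ=4
FR: stance ticks = 3; W→S at t=4 → φ=4
RL: stance ticks = 3; W→S at t=6 → φ=2
RR: stance ticks = 3; W→S at t=2 → φ=6

duty=3 offsets: FL=4 FR=4 RL=2 RR=6
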